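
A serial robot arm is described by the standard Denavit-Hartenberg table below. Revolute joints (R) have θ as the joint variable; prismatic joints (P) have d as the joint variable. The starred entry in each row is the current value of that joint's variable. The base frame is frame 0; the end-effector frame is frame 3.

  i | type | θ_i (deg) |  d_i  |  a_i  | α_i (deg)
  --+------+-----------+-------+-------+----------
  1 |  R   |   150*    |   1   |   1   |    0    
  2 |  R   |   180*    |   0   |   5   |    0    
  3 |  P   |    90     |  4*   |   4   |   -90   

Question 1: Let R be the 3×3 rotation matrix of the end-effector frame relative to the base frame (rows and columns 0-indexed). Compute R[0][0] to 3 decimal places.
0.500

End-effector x-axis (col 0 of R) = (0.5000,0.8660,0.0000)
R[0][0] = 0.5000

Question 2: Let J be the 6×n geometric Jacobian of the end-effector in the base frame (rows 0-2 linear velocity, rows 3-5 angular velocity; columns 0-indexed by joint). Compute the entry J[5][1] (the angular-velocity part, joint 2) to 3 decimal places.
1.000

axis z_1 = (0.0000,0.0000,1.0000); lever o_n−o_1 = (6.3301,0.9641,4.0000)
cross product → J_v[:, 1] = (-0.9641,6.3301,0.0000)
J_ω[:, 1] = z_1
entry J[5][1] = 1.0000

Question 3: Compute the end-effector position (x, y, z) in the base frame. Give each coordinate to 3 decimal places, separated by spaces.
5.464 1.464 5.000

after link 1: o_1 = (-0.8660, 0.5000, 1.0000)
after link 2: o_2 = (3.4641, -2.0000, 1.0000)
after link 3: o_3 = (5.4641, 1.4641, 5.0000)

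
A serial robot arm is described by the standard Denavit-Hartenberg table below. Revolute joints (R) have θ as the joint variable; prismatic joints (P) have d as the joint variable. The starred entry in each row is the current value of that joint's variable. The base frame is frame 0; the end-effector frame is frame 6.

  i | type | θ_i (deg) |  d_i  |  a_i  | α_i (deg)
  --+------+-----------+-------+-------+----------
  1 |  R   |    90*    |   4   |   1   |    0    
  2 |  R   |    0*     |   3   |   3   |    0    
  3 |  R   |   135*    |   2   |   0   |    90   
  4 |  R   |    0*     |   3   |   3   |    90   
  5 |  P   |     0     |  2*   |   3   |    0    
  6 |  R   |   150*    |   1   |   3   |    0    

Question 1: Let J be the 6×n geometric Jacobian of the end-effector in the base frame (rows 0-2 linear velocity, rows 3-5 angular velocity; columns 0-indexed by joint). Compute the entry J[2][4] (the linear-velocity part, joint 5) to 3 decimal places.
-1.000

prismatic axis z_4 = (-0.0000,0.0000,-1.0000)
J_v[:, 4] = z_4; J_ω[:, 4] = (0,0,0)
entry J[2][4] = -1.0000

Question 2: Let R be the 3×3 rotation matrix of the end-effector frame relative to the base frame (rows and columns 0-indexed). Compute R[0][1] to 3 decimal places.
0.966

End-effector y-axis (col 1 of R) = (0.9659,-0.2588,-0.0000)
R[0][1] = 0.9659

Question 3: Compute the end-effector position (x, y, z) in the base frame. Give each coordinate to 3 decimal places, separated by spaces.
after link 1: o_1 = (0.0000, 1.0000, 4.0000)
after link 2: o_2 = (0.0000, 4.0000, 7.0000)
after link 3: o_3 = (0.0000, 4.0000, 9.0000)
after link 4: o_4 = (-4.2426, 4.0000, 9.0000)
after link 5: o_5 = (-6.3640, 1.8787, 7.0000)
after link 6: o_6 = (-5.5875, 4.7765, 6.0000)

-5.588 4.776 6.000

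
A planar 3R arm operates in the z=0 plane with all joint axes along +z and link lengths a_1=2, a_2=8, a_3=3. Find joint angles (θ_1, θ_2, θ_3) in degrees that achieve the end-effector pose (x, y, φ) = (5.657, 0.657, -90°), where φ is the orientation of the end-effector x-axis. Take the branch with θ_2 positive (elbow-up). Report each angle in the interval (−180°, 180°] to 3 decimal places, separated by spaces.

-89.992 134.993 -135.001

wrist centre = target − a_3·(cos φ, sin φ) = (5.6570, 3.6570)
cos θ_2 = (45.3753−2²−8²)/(2·2·8) = -0.7070; θ_2 = 134.9931° (elbow-up)
β = atan2(3.6570,5.6570) = 32.8809°; ψ = atan2(5.6575,-3.6562) = 122.8725°
θ_1 = β − ψ = -89.9916°
θ_3 = φ − θ_1 − θ_2 = -135.0015° (wrapped to (-180°,180°])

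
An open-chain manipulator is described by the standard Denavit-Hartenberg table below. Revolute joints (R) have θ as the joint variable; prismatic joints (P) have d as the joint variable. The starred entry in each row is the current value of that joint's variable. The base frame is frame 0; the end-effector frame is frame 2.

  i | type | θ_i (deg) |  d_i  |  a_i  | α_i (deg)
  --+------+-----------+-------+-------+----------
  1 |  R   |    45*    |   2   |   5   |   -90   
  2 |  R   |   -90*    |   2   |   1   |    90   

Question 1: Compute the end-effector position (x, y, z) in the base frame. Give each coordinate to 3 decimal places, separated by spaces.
after link 1: o_1 = (3.5355, 3.5355, 2.0000)
after link 2: o_2 = (2.1213, 4.9497, 3.0000)

2.121 4.950 3.000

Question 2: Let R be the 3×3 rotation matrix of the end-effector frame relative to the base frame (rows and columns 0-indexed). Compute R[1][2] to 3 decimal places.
End-effector z-axis (col 2 of R) = (-0.7071,-0.7071,0.0000)
R[1][2] = -0.7071

-0.707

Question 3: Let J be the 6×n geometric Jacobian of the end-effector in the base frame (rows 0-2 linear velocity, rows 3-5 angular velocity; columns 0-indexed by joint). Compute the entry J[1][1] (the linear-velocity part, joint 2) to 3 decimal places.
axis z_1 = (-0.7071,0.7071,0.0000); lever o_n−o_1 = (-1.4142,1.4142,1.0000)
cross product → J_v[:, 1] = (0.7071,0.7071,-0.0000)
J_ω[:, 1] = z_1
entry J[1][1] = 0.7071

0.707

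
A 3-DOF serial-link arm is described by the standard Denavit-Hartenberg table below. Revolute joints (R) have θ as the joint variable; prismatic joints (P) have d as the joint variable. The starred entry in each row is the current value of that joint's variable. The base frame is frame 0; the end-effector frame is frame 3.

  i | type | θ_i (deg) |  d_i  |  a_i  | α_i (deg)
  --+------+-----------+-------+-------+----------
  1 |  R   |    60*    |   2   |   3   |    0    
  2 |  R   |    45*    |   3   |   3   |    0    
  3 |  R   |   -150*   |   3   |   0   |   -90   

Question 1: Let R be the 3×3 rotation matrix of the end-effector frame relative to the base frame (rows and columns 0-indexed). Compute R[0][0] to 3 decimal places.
End-effector x-axis (col 0 of R) = (0.7071,-0.7071,0.0000)
R[0][0] = 0.7071

0.707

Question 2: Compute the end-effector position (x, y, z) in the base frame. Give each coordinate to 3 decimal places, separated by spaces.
after link 1: o_1 = (1.5000, 2.5981, 2.0000)
after link 2: o_2 = (0.7235, 5.4959, 5.0000)
after link 3: o_3 = (0.7235, 5.4959, 8.0000)

0.724 5.496 8.000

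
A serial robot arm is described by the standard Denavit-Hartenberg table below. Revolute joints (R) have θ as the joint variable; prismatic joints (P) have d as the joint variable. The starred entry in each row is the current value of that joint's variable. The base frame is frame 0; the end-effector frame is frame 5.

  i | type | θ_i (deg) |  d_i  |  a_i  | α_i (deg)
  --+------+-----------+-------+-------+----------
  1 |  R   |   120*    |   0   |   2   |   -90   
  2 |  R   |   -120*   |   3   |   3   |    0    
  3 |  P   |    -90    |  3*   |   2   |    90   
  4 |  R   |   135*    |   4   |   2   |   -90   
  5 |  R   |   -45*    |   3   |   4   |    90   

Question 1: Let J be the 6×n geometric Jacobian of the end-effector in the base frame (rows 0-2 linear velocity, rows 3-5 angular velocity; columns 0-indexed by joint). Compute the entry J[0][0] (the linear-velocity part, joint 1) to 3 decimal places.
axis z_0 = ẑ; lever o_n−o_0 = (-9.8039,2.3950,-1.5477)
cross product → J_v[:, 0] = (-2.3950,-9.8039,0.0000)
J_ω[:, 0] = z_0
entry J[0][0] = -2.3950

-2.395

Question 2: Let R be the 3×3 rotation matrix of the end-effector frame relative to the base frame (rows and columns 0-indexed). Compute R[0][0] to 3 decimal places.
End-effector x-axis (col 0 of R) = (-0.8263,0.4312,-0.3624)
R[0][0] = -0.8263

-0.826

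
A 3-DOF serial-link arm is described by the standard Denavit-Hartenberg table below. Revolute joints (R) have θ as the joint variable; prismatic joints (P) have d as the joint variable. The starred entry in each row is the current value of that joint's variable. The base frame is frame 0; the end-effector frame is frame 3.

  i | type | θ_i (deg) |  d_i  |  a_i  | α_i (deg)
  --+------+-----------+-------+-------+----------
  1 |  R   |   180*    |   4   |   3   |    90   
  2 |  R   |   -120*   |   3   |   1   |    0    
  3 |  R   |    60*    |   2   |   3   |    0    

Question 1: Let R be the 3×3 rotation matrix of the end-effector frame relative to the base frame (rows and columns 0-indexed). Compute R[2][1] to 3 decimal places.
0.500

End-effector y-axis (col 1 of R) = (-0.8660,0.0000,0.5000)
R[2][1] = 0.5000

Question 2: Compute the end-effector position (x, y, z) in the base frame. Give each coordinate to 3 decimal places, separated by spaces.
after link 1: o_1 = (-3.0000, 0.0000, 4.0000)
after link 2: o_2 = (-2.5000, 3.0000, 3.1340)
after link 3: o_3 = (-4.0000, 5.0000, 0.5359)

-4.000 5.000 0.536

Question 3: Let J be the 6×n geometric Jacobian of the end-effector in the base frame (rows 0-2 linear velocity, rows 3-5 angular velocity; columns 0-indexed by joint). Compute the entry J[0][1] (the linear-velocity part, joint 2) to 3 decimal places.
axis z_1 = (0.0000,1.0000,0.0000); lever o_n−o_1 = (-1.0000,5.0000,-3.4641)
cross product → J_v[:, 1] = (-3.4641,0.0000,1.0000)
J_ω[:, 1] = z_1
entry J[0][1] = -3.4641

-3.464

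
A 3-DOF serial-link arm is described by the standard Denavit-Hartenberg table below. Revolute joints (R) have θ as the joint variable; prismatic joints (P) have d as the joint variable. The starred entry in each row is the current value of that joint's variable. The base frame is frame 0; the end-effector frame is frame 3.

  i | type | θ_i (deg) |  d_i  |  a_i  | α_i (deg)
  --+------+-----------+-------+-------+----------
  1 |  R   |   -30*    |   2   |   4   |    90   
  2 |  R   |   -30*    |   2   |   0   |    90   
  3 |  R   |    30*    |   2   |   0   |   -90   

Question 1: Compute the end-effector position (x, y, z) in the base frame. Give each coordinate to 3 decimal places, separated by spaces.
after link 1: o_1 = (3.4641, -2.0000, 2.0000)
after link 2: o_2 = (2.4641, -3.7321, 2.0000)
after link 3: o_3 = (1.5981, -3.2321, 0.2679)

1.598 -3.232 0.268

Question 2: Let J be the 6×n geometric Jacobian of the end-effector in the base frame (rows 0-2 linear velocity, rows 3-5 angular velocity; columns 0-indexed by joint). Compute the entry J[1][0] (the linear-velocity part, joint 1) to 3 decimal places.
1.598

axis z_0 = ẑ; lever o_n−o_0 = (1.5981,-3.2321,0.2679)
cross product → J_v[:, 0] = (3.2321,1.5981,-0.0000)
J_ω[:, 0] = z_0
entry J[1][0] = 1.5981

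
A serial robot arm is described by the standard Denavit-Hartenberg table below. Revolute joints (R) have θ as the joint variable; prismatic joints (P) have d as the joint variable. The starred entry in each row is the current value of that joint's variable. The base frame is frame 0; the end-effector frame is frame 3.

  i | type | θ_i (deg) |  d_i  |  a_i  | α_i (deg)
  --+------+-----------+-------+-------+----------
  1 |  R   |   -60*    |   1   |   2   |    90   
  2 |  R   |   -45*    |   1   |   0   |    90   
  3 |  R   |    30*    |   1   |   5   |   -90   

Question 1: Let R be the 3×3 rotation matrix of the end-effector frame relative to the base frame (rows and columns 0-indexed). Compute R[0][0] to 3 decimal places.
End-effector x-axis (col 0 of R) = (-0.1268,-0.7803,-0.6124)
R[0][0] = -0.1268

-0.127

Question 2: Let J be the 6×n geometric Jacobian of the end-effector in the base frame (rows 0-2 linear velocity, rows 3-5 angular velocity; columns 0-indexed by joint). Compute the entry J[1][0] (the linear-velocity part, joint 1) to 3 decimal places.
axis z_0 = ẑ; lever o_n−o_0 = (-0.8537,-5.5213,-2.7690)
cross product → J_v[:, 0] = (5.5213,-0.8537,0.0000)
J_ω[:, 0] = z_0
entry J[1][0] = -0.8537

-0.854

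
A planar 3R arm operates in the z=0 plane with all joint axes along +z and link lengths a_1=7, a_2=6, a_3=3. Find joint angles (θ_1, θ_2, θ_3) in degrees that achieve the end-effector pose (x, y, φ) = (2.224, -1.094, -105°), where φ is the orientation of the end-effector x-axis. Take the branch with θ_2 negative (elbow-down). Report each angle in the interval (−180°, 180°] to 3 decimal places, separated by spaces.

wrist centre = target − a_3·(cos φ, sin φ) = (3.0005, 1.8038)
cos θ_2 = (12.2564−7²−6²)/(2·7·6) = -0.8660; θ_2 = -149.9966° (elbow-down)
β = atan2(1.8038,3.0005) = 31.0129°; ψ = atan2(-3.0003,1.8040) = -58.9823°
θ_1 = β − ψ = 89.9953°
θ_3 = φ − θ_1 − θ_2 = -44.9987° (wrapped to (-180°,180°])

89.995 -149.997 -44.999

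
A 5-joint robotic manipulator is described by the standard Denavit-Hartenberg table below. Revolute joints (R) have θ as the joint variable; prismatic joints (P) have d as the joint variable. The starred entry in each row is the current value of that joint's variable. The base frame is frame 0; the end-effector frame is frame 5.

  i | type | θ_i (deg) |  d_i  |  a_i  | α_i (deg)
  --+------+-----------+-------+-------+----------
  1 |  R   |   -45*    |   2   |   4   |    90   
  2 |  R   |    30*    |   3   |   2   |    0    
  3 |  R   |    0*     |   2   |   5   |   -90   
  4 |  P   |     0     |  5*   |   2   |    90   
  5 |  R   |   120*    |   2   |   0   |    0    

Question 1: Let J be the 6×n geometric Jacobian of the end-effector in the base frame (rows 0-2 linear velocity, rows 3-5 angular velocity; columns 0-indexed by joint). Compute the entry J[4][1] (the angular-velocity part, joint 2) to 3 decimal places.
-0.707

axis z_1 = (-0.7071,-0.7071,0.0000); lever o_n−o_1 = (-1.2062,-8.6933,8.8301)
cross product → J_v[:, 1] = (-6.2438,6.2438,5.2942)
J_ω[:, 1] = z_1
entry J[4][1] = -0.7071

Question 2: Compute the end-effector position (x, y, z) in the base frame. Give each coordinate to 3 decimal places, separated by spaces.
after link 1: o_1 = (2.8284, -2.8284, 2.0000)
after link 2: o_2 = (1.9319, -6.1745, 3.0000)
after link 3: o_3 = (3.5795, -10.6506, 5.5000)
after link 4: o_4 = (3.0365, -10.1075, 10.8301)
after link 5: o_5 = (1.6223, -11.5218, 10.8301)

1.622 -11.522 10.830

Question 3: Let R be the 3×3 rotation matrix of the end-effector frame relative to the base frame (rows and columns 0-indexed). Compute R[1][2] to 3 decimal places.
End-effector z-axis (col 2 of R) = (-0.7071,-0.7071,0.0000)
R[1][2] = -0.7071

-0.707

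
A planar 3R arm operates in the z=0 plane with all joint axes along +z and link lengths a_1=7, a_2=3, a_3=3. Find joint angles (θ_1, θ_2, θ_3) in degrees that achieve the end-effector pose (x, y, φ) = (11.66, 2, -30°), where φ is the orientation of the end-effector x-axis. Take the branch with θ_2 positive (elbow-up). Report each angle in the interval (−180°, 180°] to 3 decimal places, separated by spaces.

12.232 30.013 -72.245

wrist centre = target − a_3·(cos φ, sin φ) = (9.0619, 3.5000)
cos θ_2 = (94.3685−7²−3²)/(2·7·3) = 0.8659; θ_2 = 30.0126° (elbow-up)
β = atan2(3.5000,9.0619) = 21.1181°; ψ = atan2(1.5006,9.5977) = 8.8860°
θ_1 = β − ψ = 12.2321°
θ_3 = φ − θ_1 − θ_2 = -72.2447° (wrapped to (-180°,180°])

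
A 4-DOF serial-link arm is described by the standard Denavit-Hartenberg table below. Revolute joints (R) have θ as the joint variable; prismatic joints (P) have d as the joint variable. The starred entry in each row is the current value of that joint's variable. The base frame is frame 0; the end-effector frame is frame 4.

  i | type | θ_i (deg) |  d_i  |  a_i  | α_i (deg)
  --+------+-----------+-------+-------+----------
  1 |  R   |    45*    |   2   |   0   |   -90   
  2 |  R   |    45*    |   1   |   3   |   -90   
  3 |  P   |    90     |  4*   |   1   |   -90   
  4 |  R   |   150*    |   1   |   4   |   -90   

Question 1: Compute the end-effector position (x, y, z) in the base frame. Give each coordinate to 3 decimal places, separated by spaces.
after link 1: o_1 = (0.0000, 0.0000, 2.0000)
after link 2: o_2 = (0.7929, 2.2071, -0.1213)
after link 3: o_3 = (-0.5000, -0.5000, -2.9497)
after link 4: o_4 = (-2.4495, 2.4495, -0.8284)

-2.449 2.449 -0.828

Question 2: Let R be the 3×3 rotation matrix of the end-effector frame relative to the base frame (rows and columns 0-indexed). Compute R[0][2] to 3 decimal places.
-0.787

End-effector z-axis (col 2 of R) = (-0.7866,-0.0795,-0.6124)
R[0][2] = -0.7866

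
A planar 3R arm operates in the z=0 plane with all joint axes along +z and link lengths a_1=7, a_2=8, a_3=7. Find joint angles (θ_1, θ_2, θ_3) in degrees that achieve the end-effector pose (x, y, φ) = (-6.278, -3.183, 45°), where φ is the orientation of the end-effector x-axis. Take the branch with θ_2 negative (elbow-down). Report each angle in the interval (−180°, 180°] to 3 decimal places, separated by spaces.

-120.004 -44.994 -150.002

wrist centre = target − a_3·(cos φ, sin φ) = (-11.2277, -8.1327)
cos θ_2 = (192.2039−7²−8²)/(2·7·8) = 0.7072; θ_2 = -44.9943° (elbow-down)
β = atan2(-8.1327,-11.2277) = -144.0825°; ψ = atan2(-5.6563,12.6574) = -24.0787°
θ_1 = β − ψ = -120.0039°
θ_3 = φ − θ_1 − θ_2 = -150.0019° (wrapped to (-180°,180°])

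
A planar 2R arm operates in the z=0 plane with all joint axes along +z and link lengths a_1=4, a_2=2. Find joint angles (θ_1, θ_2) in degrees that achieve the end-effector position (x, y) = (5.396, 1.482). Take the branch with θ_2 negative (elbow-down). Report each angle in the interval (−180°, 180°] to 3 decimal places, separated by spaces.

29.997 -45.003

cos θ_2 = (31.3131−4²−2²)/(2·4·2) = 0.7071; θ_2 = -45.0029° (elbow-down)
β = atan2(1.4820,5.3960) = 15.3575°; ψ = atan2(-1.4143,5.4141) = -14.6397°
θ_1 = β − ψ = 29.9972°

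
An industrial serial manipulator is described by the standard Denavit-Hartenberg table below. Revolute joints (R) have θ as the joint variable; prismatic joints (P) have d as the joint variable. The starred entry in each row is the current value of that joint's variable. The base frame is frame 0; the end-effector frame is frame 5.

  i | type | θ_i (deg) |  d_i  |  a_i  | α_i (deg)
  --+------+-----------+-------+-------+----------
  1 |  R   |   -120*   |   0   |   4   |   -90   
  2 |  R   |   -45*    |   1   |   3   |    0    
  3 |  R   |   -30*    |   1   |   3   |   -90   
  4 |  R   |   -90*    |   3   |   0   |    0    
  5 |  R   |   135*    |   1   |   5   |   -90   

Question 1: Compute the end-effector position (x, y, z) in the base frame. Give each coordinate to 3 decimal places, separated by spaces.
after link 1: o_1 = (-2.0000, -3.4641, 0.0000)
after link 2: o_2 = (-2.1946, -5.8012, 2.1213)
after link 3: o_3 = (-1.7168, -6.9737, 5.0191)
after link 4: o_4 = (-3.1657, -9.4832, 4.2426)
after link 5: o_5 = (-7.1681, -9.3444, 7.3989)

-7.168 -9.344 7.399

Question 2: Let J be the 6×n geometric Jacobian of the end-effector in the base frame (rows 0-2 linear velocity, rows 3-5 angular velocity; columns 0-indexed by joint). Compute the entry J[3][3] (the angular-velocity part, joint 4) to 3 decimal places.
-0.483

axis z_3 = (-0.4830,-0.8365,-0.2588); lever o_n−o_3 = (-5.4512,-2.3708,2.3798)
cross product → J_v[:, 3] = (-2.6043,2.5602,-3.4151)
J_ω[:, 3] = z_3
entry J[3][3] = -0.4830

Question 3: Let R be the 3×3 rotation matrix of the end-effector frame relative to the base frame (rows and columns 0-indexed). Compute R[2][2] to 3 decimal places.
End-effector z-axis (col 2 of R) = (-0.5209,0.5120,-0.6830)
R[2][2] = -0.6830

-0.683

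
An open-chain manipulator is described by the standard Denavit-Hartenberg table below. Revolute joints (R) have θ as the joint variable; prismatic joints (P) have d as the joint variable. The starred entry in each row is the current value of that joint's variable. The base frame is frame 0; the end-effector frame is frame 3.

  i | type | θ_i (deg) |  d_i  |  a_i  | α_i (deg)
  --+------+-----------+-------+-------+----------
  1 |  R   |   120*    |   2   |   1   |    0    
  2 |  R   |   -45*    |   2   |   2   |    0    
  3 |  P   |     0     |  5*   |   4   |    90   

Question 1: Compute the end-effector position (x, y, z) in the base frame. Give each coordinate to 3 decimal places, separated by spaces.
after link 1: o_1 = (-0.5000, 0.8660, 2.0000)
after link 2: o_2 = (0.0176, 2.7979, 4.0000)
after link 3: o_3 = (1.0529, 6.6616, 9.0000)

1.053 6.662 9.000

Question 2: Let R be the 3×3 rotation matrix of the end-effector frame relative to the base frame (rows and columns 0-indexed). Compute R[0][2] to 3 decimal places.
0.966

End-effector z-axis (col 2 of R) = (0.9659,-0.2588,0.0000)
R[0][2] = 0.9659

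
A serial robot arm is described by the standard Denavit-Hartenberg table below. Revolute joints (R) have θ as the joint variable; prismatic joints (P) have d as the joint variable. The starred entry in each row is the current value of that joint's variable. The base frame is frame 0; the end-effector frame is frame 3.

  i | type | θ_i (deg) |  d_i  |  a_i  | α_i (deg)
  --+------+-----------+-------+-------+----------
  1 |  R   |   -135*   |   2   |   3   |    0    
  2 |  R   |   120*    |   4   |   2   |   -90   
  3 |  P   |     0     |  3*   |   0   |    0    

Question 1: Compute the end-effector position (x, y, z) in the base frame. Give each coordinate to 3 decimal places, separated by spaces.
0.587 0.259 6.000

after link 1: o_1 = (-2.1213, -2.1213, 2.0000)
after link 2: o_2 = (-0.1895, -2.6390, 6.0000)
after link 3: o_3 = (0.5870, 0.2588, 6.0000)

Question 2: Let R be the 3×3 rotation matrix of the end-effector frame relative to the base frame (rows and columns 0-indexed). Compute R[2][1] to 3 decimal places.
End-effector y-axis (col 1 of R) = (0.0000,0.0000,-1.0000)
R[2][1] = -1.0000

-1.000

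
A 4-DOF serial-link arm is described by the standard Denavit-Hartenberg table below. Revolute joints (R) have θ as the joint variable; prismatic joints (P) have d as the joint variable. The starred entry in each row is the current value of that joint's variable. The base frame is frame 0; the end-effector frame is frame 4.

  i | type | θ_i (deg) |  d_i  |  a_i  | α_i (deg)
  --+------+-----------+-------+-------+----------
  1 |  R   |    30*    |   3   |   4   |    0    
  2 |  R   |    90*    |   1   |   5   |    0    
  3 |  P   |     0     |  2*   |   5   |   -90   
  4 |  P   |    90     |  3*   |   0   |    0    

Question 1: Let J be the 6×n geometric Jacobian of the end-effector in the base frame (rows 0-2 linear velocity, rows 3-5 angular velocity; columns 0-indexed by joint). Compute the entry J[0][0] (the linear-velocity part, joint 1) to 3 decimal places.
axis z_0 = ẑ; lever o_n−o_0 = (-4.1340,9.1603,6.0000)
cross product → J_v[:, 0] = (-9.1603,-4.1340,0.0000)
J_ω[:, 0] = z_0
entry J[0][0] = -9.1603

-9.160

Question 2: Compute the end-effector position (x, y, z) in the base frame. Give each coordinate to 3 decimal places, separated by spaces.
after link 1: o_1 = (3.4641, 2.0000, 3.0000)
after link 2: o_2 = (0.9641, 6.3301, 4.0000)
after link 3: o_3 = (-1.5359, 10.6603, 6.0000)
after link 4: o_4 = (-4.1340, 9.1603, 6.0000)

-4.134 9.160 6.000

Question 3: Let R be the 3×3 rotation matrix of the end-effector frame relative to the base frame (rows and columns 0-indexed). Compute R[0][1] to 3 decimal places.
0.500

End-effector y-axis (col 1 of R) = (0.5000,-0.8660,-0.0000)
R[0][1] = 0.5000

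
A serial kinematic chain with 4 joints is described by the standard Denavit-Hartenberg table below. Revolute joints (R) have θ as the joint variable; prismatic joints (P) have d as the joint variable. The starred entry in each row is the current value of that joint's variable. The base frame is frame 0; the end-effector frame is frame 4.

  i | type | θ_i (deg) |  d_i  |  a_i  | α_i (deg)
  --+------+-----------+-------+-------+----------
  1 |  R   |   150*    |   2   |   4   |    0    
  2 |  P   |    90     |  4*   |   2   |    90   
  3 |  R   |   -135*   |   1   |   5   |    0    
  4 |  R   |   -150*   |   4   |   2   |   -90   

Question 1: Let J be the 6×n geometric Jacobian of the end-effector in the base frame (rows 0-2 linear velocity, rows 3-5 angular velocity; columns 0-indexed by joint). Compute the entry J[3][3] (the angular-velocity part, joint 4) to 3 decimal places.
axis z_3 = (-0.8660,0.5000,0.0000); lever o_n−o_3 = (-3.7229,1.5517,1.9319)
cross product → J_v[:, 3] = (0.9659,1.6730,0.5176)
J_ω[:, 3] = z_3
entry J[3][3] = -0.8660

-0.866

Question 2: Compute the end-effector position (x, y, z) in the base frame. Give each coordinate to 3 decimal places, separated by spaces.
after link 1: o_1 = (-3.4641, 2.0000, 2.0000)
after link 2: o_2 = (-4.4641, 0.2679, 6.0000)
after link 3: o_3 = (-3.5624, 3.8298, 2.4645)
after link 4: o_4 = (-7.2853, 5.3815, 4.3963)

-7.285 5.382 4.396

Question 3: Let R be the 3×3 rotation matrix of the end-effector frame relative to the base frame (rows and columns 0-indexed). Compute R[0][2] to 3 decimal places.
0.483

End-effector z-axis (col 2 of R) = (0.4830,0.8365,0.2588)
R[0][2] = 0.4830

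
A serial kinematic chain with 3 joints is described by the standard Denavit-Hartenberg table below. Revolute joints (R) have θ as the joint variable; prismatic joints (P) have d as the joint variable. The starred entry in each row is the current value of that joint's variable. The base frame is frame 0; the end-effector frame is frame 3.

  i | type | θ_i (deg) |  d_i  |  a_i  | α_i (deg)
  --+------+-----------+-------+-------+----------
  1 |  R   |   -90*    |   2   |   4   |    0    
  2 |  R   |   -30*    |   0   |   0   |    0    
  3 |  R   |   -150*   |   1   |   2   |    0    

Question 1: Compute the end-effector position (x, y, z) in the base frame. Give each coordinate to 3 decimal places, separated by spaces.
after link 1: o_1 = (0.0000, -4.0000, 2.0000)
after link 2: o_2 = (0.0000, -4.0000, 2.0000)
after link 3: o_3 = (0.0000, -2.0000, 3.0000)

0.000 -2.000 3.000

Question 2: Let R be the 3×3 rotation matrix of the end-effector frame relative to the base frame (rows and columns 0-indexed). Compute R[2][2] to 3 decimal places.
1.000

End-effector z-axis (col 2 of R) = (0.0000,0.0000,1.0000)
R[2][2] = 1.0000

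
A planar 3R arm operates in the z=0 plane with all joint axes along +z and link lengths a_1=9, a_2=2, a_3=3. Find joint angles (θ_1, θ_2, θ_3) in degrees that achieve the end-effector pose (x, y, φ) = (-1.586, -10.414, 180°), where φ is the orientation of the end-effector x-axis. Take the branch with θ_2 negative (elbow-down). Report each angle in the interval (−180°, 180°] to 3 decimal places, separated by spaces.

-74.533 -45.011 -60.456

wrist centre = target − a_3·(cos φ, sin φ) = (1.4140, -10.4140)
cos θ_2 = (110.4508−9²−2²)/(2·9·2) = 0.7070; θ_2 = -45.0114° (elbow-down)
β = atan2(-10.4140,1.4140) = -82.2677°; ψ = atan2(-1.4145,10.4139) = -7.7350°
θ_1 = β − ψ = -74.5328°
θ_3 = φ − θ_1 − θ_2 = -60.4559° (wrapped to (-180°,180°])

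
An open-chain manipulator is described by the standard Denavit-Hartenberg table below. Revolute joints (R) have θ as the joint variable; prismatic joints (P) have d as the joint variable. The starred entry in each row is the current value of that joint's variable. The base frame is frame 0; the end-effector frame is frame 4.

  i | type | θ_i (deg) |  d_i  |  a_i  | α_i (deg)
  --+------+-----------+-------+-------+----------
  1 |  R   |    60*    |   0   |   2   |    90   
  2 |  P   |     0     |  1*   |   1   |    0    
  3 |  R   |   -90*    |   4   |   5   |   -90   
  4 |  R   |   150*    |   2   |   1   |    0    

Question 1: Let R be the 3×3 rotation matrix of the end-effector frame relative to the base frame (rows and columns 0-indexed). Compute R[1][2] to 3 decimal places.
End-effector z-axis (col 2 of R) = (0.5000,0.8660,0.0000)
R[1][2] = 0.8660

0.866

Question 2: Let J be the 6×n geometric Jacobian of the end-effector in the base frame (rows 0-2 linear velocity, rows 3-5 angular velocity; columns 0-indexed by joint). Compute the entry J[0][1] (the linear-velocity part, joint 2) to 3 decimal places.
prismatic axis z_1 = (0.8660,-0.5000,0.0000)
J_v[:, 1] = z_1; J_ω[:, 1] = (0,0,0)
entry J[0][1] = 0.8660

0.866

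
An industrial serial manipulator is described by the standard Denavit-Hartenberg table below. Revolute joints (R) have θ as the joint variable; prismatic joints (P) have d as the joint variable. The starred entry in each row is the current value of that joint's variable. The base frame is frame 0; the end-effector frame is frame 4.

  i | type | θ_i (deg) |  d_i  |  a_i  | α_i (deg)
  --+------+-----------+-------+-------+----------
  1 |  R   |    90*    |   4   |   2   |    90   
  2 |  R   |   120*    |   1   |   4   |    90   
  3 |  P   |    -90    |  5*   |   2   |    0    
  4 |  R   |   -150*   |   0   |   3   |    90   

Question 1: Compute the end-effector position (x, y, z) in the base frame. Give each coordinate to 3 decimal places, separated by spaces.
1.598 5.080 8.665

after link 1: o_1 = (0.0000, 2.0000, 4.0000)
after link 2: o_2 = (1.0000, 0.0000, 7.4641)
after link 3: o_3 = (-1.0000, 4.3301, 9.9641)
after link 4: o_4 = (1.5981, 5.0801, 8.6651)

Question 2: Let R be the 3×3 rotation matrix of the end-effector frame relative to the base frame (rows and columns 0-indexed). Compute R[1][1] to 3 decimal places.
End-effector y-axis (col 1 of R) = (0.0000,0.8660,0.5000)
R[1][1] = 0.8660

0.866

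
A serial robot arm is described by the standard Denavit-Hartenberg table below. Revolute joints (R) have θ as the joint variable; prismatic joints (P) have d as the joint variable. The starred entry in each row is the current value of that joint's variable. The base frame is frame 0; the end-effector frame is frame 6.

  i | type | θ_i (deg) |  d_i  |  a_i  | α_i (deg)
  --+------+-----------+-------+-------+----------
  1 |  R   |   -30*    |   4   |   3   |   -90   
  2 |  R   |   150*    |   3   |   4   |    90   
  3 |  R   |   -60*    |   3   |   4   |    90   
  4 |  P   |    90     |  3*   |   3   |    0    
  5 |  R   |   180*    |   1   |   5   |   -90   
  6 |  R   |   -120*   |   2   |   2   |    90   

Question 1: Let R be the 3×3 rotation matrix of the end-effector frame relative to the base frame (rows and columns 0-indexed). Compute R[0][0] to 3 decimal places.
0.562

End-effector x-axis (col 0 of R) = (0.5625,-0.8248,-0.0580)
R[0][0] = 0.5625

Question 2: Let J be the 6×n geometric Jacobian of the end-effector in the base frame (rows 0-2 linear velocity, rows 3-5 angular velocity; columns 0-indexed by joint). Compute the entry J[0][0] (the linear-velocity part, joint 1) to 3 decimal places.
5.502

axis z_0 = ẑ; lever o_n−o_0 = (-0.5939,-5.5024,1.2500)
cross product → J_v[:, 0] = (5.5024,-0.5939,0.0000)
J_ω[:, 0] = z_0
entry J[0][0] = 5.5024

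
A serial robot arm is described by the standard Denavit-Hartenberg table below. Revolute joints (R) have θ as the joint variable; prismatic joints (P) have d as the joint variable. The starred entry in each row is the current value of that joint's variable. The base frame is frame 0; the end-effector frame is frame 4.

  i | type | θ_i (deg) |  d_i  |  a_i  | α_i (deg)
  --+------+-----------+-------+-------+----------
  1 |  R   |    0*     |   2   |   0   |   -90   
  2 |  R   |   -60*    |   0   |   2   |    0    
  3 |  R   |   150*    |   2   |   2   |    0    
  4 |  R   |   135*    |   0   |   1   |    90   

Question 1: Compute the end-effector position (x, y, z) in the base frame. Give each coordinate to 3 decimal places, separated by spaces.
0.293 2.000 2.439

after link 1: o_1 = (0.0000, 0.0000, 2.0000)
after link 2: o_2 = (1.0000, -0.0000, 3.7321)
after link 3: o_3 = (1.0000, 2.0000, 1.7321)
after link 4: o_4 = (0.2929, 2.0000, 2.4392)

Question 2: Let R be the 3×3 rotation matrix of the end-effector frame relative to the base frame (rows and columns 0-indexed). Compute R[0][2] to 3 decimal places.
End-effector z-axis (col 2 of R) = (-0.7071,0.0000,-0.7071)
R[0][2] = -0.7071

-0.707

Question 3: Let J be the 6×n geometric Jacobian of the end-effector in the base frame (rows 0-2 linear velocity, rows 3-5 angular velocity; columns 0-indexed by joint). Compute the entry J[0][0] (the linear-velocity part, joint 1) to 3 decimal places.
axis z_0 = ẑ; lever o_n−o_0 = (0.2929,2.0000,2.4392)
cross product → J_v[:, 0] = (-2.0000,0.2929,0.0000)
J_ω[:, 0] = z_0
entry J[0][0] = -2.0000

-2.000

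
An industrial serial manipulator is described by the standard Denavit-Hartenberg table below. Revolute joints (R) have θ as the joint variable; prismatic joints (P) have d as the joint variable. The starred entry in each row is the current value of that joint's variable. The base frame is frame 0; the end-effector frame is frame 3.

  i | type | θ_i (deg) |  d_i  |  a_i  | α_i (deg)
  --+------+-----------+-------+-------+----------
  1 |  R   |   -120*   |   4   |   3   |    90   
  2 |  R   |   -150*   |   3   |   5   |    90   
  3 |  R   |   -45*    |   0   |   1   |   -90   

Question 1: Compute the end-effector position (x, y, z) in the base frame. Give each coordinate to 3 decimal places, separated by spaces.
-1.014 2.829 1.146

after link 1: o_1 = (-1.5000, -2.5981, 4.0000)
after link 2: o_2 = (-1.9330, 2.6519, 1.5000)
after link 3: o_3 = (-1.0145, 2.8287, 1.1464)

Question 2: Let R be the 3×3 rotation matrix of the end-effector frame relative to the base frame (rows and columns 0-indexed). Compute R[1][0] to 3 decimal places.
End-effector x-axis (col 0 of R) = (0.9186,0.1768,-0.3536)
R[1][0] = 0.1768

0.177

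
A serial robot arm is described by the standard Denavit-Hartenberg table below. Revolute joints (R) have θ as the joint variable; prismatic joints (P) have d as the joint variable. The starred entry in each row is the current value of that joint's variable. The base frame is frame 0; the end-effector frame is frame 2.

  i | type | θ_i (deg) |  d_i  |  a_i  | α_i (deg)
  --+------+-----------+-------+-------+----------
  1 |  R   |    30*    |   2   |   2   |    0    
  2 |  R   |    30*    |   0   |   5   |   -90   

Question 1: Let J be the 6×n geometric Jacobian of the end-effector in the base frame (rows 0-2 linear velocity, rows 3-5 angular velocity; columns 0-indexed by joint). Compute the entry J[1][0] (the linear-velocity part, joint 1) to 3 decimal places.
axis z_0 = ẑ; lever o_n−o_0 = (4.2321,5.3301,2.0000)
cross product → J_v[:, 0] = (-5.3301,4.2321,0.0000)
J_ω[:, 0] = z_0
entry J[1][0] = 4.2321

4.232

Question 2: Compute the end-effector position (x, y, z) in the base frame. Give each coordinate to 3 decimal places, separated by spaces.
after link 1: o_1 = (1.7321, 1.0000, 2.0000)
after link 2: o_2 = (4.2321, 5.3301, 2.0000)

4.232 5.330 2.000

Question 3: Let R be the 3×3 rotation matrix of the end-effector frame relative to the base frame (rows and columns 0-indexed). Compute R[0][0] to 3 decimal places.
End-effector x-axis (col 0 of R) = (0.5000,0.8660,0.0000)
R[0][0] = 0.5000

0.500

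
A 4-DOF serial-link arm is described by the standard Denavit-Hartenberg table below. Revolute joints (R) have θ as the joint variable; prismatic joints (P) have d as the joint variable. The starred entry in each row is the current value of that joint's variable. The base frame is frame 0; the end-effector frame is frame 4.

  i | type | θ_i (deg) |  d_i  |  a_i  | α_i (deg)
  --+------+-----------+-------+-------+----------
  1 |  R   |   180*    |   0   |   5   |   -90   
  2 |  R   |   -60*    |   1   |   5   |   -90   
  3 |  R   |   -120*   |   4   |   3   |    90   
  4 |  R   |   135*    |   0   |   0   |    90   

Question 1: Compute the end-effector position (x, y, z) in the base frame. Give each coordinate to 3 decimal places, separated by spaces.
after link 1: o_1 = (-5.0000, 0.0000, 0.0000)
after link 2: o_2 = (-7.5000, -1.0000, 4.3301)
after link 3: o_3 = (-10.2141, -3.5981, 1.0311)
after link 4: o_4 = (-10.2141, -3.5981, 1.0311)

-10.214 -3.598 1.031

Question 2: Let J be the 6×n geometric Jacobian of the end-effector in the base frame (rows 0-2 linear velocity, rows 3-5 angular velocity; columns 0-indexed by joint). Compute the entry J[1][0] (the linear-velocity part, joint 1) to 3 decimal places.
axis z_0 = ẑ; lever o_n−o_0 = (-10.2141,-3.5981,1.0311)
cross product → J_v[:, 0] = (3.5981,-10.2141,0.0000)
J_ω[:, 0] = z_0
entry J[1][0] = -10.2141

-10.214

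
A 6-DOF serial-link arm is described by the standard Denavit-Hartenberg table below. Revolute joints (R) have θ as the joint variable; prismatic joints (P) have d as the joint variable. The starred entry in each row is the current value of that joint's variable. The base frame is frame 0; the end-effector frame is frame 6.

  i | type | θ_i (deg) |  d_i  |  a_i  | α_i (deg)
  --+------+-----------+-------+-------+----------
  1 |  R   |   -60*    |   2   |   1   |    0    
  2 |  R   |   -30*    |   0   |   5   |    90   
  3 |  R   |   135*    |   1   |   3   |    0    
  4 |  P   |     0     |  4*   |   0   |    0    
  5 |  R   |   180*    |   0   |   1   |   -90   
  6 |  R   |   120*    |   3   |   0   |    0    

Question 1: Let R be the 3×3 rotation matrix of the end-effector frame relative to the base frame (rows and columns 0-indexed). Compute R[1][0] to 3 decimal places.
End-effector x-axis (col 0 of R) = (0.8660,0.3536,0.3536)
R[1][0] = 0.3536

0.354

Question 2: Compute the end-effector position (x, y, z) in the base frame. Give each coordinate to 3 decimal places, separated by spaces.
-4.500 -6.573 5.536

after link 1: o_1 = (0.5000, -0.8660, 2.0000)
after link 2: o_2 = (0.5000, -5.8660, 2.0000)
after link 3: o_3 = (-0.5000, -3.7447, 4.1213)
after link 4: o_4 = (-4.5000, -3.7447, 4.1213)
after link 5: o_5 = (-4.5000, -4.4518, 3.4142)
after link 6: o_6 = (-4.5000, -6.5731, 5.5355)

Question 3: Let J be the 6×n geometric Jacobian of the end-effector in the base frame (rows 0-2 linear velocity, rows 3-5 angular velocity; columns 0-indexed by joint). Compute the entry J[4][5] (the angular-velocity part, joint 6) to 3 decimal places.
axis z_5 = (0.0000,-0.7071,0.7071); lever o_n−o_5 = (0.0000,-2.1213,2.1213)
cross product → J_v[:, 5] = (-0.0000,-0.0000,-0.0000)
J_ω[:, 5] = z_5
entry J[4][5] = -0.7071

-0.707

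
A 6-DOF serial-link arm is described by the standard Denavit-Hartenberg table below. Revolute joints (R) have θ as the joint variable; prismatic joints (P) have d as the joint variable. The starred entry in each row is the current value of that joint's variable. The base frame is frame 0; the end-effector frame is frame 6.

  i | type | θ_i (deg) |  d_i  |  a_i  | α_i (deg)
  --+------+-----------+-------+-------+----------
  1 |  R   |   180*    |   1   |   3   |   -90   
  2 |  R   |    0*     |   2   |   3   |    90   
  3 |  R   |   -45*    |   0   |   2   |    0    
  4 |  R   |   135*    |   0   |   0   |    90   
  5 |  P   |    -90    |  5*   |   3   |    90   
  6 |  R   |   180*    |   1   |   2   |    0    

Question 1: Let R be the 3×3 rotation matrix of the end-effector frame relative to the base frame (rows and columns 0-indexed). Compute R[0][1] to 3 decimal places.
1.000

End-effector y-axis (col 1 of R) = (1.0000,-0.0000,0.0000)
R[0][1] = 1.0000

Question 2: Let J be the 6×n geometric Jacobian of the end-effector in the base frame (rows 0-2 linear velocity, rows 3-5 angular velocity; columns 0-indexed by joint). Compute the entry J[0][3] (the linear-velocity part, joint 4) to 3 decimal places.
-1.000

axis z_3 = (0.0000,0.0000,1.0000); lever o_n−o_3 = (-5.0000,1.0000,-1.0000)
cross product → J_v[:, 3] = (-1.0000,-5.0000,0.0000)
J_ω[:, 3] = z_3
entry J[0][3] = -1.0000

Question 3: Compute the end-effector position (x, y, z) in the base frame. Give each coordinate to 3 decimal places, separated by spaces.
-12.414 0.414 0.000

after link 1: o_1 = (-3.0000, 0.0000, 1.0000)
after link 2: o_2 = (-6.0000, -2.0000, 1.0000)
after link 3: o_3 = (-7.4142, -0.5858, 1.0000)
after link 4: o_4 = (-7.4142, -0.5858, 1.0000)
after link 5: o_5 = (-12.4142, -0.5858, -2.0000)
after link 6: o_6 = (-12.4142, 0.4142, 0.0000)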